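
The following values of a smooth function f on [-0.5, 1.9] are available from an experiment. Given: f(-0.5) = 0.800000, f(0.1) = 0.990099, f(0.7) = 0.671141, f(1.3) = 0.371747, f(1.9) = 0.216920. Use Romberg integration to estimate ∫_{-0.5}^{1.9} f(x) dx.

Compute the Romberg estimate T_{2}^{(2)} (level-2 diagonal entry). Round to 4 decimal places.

1.5667

T_{0}^{(0)} (trapezoid, 1 panel, h=2.4000): 1.220304
T_{1}^{(0)} (trapezoid, 2 panels, h=1.2000): 1.415521
T_{2}^{(0)} (trapezoid, 4 panels, h=0.6000): 1.524868
T_{1}^{(1)} = 1.415521 + (1.415521 − 1.220304)/3 = 1.480593
T_{2}^{(1)} = 1.524868 + (1.524868 − 1.415521)/3 = 1.561317
T_{2}^{(2)} = 1.561317 + (1.561317 − 1.480593)/15 = 1.566699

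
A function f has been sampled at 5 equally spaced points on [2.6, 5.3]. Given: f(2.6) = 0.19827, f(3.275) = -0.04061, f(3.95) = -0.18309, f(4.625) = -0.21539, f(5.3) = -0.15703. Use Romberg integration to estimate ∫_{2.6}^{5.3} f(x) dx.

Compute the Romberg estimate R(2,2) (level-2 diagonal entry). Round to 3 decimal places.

-0.303

R(0,0) (trapezoid, 1 panel, h=2.7000): 0.05567
R(1,0) (trapezoid, 2 panels, h=1.3500): -0.21933
R(2,0) (trapezoid, 4 panels, h=0.6750): -0.28247
R(1,1) = -0.21933 + (-0.21933 − 0.05567)/3 = -0.31100
R(2,1) = -0.28247 + (-0.28247 − (-0.21933))/3 = -0.30352
R(2,2) = -0.30352 + (-0.30352 − (-0.31100))/15 = -0.30302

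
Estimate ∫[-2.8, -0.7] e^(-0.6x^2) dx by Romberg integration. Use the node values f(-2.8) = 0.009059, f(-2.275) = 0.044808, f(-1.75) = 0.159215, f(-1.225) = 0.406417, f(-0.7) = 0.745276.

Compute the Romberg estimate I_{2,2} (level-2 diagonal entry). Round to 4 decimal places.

0.5047

I_{0,0} (trapezoid, 1 panel, h=2.1000): 0.792052
I_{1,0} (trapezoid, 2 panels, h=1.0500): 0.563202
I_{2,0} (trapezoid, 4 panels, h=0.5250): 0.518494
I_{1,1} = 0.563202 + (0.563202 − 0.792052)/3 = 0.486919
I_{2,1} = 0.518494 + (0.518494 − 0.563202)/3 = 0.503591
I_{2,2} = 0.503591 + (0.503591 − 0.486919)/15 = 0.504702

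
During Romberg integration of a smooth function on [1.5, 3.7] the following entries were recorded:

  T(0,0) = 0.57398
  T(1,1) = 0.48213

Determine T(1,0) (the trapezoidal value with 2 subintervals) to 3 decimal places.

From T(1,1) = (4·T(1,0) − T(0,0))/3, solve for T(1,0):
4·T(1,0) = 3·0.48213 + 0.57398 = 2.02037
T(1,0) = 0.50509

0.505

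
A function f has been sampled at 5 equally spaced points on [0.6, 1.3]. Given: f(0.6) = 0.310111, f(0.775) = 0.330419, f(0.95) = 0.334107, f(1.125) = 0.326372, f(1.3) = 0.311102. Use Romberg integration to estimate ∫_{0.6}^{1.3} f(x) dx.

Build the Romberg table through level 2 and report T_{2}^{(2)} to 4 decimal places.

0.2285

T_{0}^{(0)} (trapezoid, 1 panel, h=0.7000): 0.217425
T_{1}^{(0)} (trapezoid, 2 panels, h=0.3500): 0.225650
T_{2}^{(0)} (trapezoid, 4 panels, h=0.1750): 0.227763
T_{1}^{(1)} = 0.225650 + (0.225650 − 0.217425)/3 = 0.228392
T_{2}^{(1)} = 0.227763 + (0.227763 − 0.225650)/3 = 0.228467
T_{2}^{(2)} = 0.228467 + (0.228467 − 0.228392)/15 = 0.228472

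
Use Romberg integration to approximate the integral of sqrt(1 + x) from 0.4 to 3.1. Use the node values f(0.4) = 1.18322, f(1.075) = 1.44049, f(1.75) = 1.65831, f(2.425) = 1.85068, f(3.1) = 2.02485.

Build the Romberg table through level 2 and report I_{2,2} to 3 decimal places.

I_{0,0} (trapezoid, 1 panel, h=2.7000): 4.33089
I_{1,0} (trapezoid, 2 panels, h=1.3500): 4.40417
I_{2,0} (trapezoid, 4 panels, h=0.6750): 4.42362
I_{1,1} = 4.40417 + (4.40417 − 4.33089)/3 = 4.42860
I_{2,1} = 4.42362 + (4.42362 − 4.40417)/3 = 4.43010
I_{2,2} = 4.43010 + (4.43010 − 4.42860)/15 = 4.43020

4.430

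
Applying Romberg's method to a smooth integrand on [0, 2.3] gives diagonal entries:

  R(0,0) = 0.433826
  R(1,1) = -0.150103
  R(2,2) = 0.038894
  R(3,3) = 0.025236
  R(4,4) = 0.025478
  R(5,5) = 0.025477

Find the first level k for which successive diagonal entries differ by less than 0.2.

|R(1,1) − R(0,0)| = 0.583929 ≥ 0.2
|R(2,2) − R(1,1)| = 0.188997 < 0.2

k = 2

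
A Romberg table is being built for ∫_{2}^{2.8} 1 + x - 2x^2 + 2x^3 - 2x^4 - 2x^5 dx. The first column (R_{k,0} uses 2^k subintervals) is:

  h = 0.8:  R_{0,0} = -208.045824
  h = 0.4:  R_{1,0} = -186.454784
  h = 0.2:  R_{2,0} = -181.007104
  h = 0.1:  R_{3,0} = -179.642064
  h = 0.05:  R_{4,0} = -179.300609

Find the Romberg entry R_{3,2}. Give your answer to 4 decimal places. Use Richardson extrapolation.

-179.1868

R_{2,1} = -181.007104 + (-181.007104 − (-186.454784))/3 = -179.191211
R_{3,1} = (4·(-179.642064) − (-181.007104)) / 3 = -179.187051
R_{3,2} = (16·(-179.187051) − (-179.191211)) / 15 = -179.186774
(Column j=1 coincides with Simpson's rule on the same nodes.)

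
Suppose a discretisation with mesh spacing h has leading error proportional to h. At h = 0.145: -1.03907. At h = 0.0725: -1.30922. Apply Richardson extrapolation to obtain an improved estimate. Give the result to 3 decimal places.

The leading error scales as h; refining by a factor of 2 reduces it by 2^1 = 2.
Extrapolated value = (2·A(h/2) − A(h)) / (2 − 1)
= (2·(-1.30922) − (-1.03907)) / 1
= -1.57937 / 1 = -1.57937

-1.579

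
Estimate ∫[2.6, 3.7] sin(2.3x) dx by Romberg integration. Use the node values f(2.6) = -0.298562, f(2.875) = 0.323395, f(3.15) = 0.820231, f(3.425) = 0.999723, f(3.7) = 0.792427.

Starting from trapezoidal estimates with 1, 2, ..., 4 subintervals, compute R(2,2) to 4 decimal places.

0.6800

R(0,0) (trapezoid, 1 panel, h=1.1000): 0.271626
R(1,0) (trapezoid, 2 panels, h=0.5500): 0.586940
R(2,0) (trapezoid, 4 panels, h=0.2750): 0.657327
R(1,1) = 0.586940 + (0.586940 − 0.271626)/3 = 0.692045
R(2,1) = 0.657327 + (0.657327 − 0.586940)/3 = 0.680789
R(2,2) = 0.680789 + (0.680789 − 0.692045)/15 = 0.680039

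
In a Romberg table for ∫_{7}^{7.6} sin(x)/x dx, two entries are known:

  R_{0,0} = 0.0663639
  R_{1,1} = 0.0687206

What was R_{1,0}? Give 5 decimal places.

0.06813

From R_{1,1} = (4·R_{1,0} − R_{0,0})/3, solve for R_{1,0}:
4·R_{1,0} = 3·0.0687206 + 0.0663639 = 0.2725257
R_{1,0} = 0.0681314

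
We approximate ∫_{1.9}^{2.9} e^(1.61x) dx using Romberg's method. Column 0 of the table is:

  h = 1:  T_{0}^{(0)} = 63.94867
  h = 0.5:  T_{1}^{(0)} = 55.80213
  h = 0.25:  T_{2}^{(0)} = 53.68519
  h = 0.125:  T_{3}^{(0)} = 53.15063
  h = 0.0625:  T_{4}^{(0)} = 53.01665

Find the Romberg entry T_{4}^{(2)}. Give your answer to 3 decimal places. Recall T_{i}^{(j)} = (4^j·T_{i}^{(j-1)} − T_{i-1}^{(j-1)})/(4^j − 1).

T_{3}^{(1)} = 53.15063 + (53.15063 − 53.68519)/3 = 52.97244
T_{4}^{(1)} = (4·53.01665 − 53.15063) / 3 = 52.97199
T_{4}^{(2)} = (16·52.97199 − 52.97244) / 15 = 52.97196

52.972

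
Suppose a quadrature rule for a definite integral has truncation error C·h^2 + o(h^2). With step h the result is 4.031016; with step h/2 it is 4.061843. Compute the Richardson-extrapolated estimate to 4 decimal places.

The leading error scales as h^2; refining by a factor of 2 reduces it by 2^2 = 4.
Extrapolated value = (4·A(h/2) − A(h)) / (4 − 1)
= (4·4.061843 − 4.031016) / 3
= 12.216356 / 3 = 4.072119

4.0721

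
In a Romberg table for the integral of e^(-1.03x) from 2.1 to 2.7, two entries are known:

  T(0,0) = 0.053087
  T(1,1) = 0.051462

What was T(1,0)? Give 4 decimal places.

0.0519

From T(1,1) = (4·T(1,0) − T(0,0))/3, solve for T(1,0):
4·T(1,0) = 3·0.051462 + 0.053087 = 0.207473
T(1,0) = 0.051868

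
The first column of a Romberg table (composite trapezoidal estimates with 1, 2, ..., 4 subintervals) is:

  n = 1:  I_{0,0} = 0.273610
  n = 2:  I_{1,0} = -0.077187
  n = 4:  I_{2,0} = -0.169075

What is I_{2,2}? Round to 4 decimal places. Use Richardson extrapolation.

Richardson extrapolation on the trapezoidal column (denominator 4−1=3):
I_{1,1} = (4·(-0.077187) − 0.273610) / 3 = -0.194119
I_{2,1} = (4·(-0.169075) − (-0.077187)) / 3 = -0.199704
I_{2,2} = -0.199704 + (-0.199704 − (-0.194119))/15 = -0.200076
(Column j=1 coincides with Simpson's rule on the same nodes.)

-0.2001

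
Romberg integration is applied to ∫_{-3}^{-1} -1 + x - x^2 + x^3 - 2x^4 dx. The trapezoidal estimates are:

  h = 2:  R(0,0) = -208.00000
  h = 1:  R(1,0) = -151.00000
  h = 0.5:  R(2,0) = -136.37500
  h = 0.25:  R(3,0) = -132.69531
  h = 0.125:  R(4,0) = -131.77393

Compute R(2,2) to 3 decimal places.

-131.467

Richardson extrapolation on the trapezoidal column (denominator 4−1=3):
R(1,1) = -151.00000 + (-151.00000 − (-208.00000))/3 = -132.00000
R(2,1) = (4·(-136.37500) − (-151.00000)) / 3 = -131.50000
R(2,2) = (16·(-131.50000) − (-132.00000)) / 15 = -131.46667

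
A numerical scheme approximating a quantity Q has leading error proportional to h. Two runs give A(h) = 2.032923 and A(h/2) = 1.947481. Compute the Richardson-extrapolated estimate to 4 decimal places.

The leading error scales as h; refining by a factor of 2 reduces it by 2^1 = 2.
Extrapolated value = (2·A(h/2) − A(h)) / (2 − 1)
= (2·1.947481 − 2.032923) / 1
= 1.862039 / 1 = 1.862039

1.8620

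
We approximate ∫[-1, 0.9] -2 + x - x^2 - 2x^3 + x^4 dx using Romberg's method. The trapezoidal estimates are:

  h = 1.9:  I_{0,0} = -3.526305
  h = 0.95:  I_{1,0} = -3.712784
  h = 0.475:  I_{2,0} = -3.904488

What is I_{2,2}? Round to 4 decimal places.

-3.9813

Richardson extrapolation on the trapezoidal column (denominator 4−1=3):
I_{1,1} = (4·(-3.712784) − (-3.526305)) / 3 = -3.774944
I_{2,1} = (4·(-3.904488) − (-3.712784)) / 3 = -3.968389
I_{2,2} = -3.968389 + (-3.968389 − (-3.774944))/15 = -3.981285
(Column j=1 coincides with Simpson's rule on the same nodes.)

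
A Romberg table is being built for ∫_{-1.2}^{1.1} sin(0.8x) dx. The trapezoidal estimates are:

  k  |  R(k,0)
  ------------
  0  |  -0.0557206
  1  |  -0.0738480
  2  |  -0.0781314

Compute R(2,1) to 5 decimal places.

-0.07956

Richardson extrapolation on the trapezoidal column (denominator 4−1=3):
R(2,1) = (4·(-0.0781314) − (-0.0738480)) / 3 = -0.0795592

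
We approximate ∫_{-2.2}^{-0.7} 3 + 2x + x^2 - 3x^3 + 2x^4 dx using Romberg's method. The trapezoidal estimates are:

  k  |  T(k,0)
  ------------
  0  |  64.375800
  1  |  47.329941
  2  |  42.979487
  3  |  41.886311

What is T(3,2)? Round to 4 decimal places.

T(2,1) = 42.979487 + (42.979487 − 47.329941)/3 = 41.529336
T(3,1) = 41.886311 + (41.886311 − 42.979487)/3 = 41.521919
T(3,2) = 41.521919 + (41.521919 − 41.529336)/15 = 41.521425

41.5214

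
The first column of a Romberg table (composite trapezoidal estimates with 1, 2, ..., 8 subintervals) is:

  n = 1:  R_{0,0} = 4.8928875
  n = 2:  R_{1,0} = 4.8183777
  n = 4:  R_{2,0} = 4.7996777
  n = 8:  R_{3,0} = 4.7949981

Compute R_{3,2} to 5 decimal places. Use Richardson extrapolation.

R_{2,1} = (4·4.7996777 − 4.8183777) / 3 = 4.7934444
R_{3,1} = (4·4.7949981 − 4.7996777) / 3 = 4.7934382
R_{3,2} = (16·4.7934382 − 4.7934444) / 15 = 4.7934378

4.79344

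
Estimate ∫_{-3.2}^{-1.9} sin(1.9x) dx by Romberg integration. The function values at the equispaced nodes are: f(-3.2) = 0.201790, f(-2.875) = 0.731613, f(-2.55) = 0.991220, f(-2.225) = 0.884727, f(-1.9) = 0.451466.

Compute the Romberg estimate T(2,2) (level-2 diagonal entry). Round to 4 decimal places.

0.9850

T(0,0) (trapezoid, 1 panel, h=1.3000): 0.424616
T(1,0) (trapezoid, 2 panels, h=0.6500): 0.856601
T(2,0) (trapezoid, 4 panels, h=0.3250): 0.953611
T(1,1) = 0.856601 + (0.856601 − 0.424616)/3 = 1.000596
T(2,1) = 0.953611 + (0.953611 − 0.856601)/3 = 0.985948
T(2,2) = 0.985948 + (0.985948 − 1.000596)/15 = 0.984971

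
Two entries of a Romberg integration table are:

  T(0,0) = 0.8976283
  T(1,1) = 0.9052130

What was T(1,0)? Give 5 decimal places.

0.90332

From T(1,1) = (4·T(1,0) − T(0,0))/3, solve for T(1,0):
4·T(1,0) = 3·0.9052130 + 0.8976283 = 3.6132673
T(1,0) = 0.9033168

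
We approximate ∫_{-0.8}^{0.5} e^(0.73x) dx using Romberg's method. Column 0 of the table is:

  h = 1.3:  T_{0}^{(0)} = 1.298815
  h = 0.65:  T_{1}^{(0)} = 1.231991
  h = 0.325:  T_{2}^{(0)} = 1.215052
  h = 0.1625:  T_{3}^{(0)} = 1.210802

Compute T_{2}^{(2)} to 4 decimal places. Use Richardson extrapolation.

Richardson extrapolation on the trapezoidal column (denominator 4−1=3):
T_{1}^{(1)} = 1.231991 + (1.231991 − 1.298815)/3 = 1.209716
T_{2}^{(1)} = (4·1.215052 − 1.231991) / 3 = 1.209406
T_{2}^{(2)} = (16·1.209406 − 1.209716) / 15 = 1.209385

1.2094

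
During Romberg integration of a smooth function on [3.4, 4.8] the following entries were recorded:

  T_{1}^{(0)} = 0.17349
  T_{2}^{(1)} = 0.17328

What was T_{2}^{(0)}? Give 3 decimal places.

From T_{2}^{(1)} = (4·T_{2}^{(0)} − T_{1}^{(0)})/3, solve for T_{2}^{(0)}:
4·T_{2}^{(0)} = 3·0.17328 + 0.17349 = 0.69333
T_{2}^{(0)} = 0.17333

0.173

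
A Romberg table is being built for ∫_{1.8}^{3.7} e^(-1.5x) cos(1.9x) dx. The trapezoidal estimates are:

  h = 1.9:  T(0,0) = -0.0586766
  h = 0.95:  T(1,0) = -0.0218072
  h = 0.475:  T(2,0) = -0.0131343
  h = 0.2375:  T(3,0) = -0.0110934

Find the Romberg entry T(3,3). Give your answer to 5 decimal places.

Richardson extrapolation on the trapezoidal column (denominator 4−1=3):
T(1,1) = (4·(-0.0218072) − (-0.0586766)) / 3 = -0.0095174
T(2,1) = -0.0131343 + (-0.0131343 − (-0.0218072))/3 = -0.0102433
T(3,1) = (4·(-0.0110934) − (-0.0131343)) / 3 = -0.0104131
T(2,2) = -0.0102433 + (-0.0102433 − (-0.0095174))/15 = -0.0102917
T(3,2) = -0.0104131 + (-0.0104131 − (-0.0102433))/15 = -0.0104244
T(3,3) = (64·(-0.0104244) − (-0.0102917)) / 63 = -0.0104265

-0.01043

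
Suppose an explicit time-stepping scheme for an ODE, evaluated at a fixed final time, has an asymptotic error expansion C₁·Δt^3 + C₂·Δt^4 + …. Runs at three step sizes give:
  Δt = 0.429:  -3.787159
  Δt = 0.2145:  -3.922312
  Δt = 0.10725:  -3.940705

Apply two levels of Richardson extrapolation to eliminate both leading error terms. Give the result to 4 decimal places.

-3.9434

First eliminate the Δt^3 term (factor 2^3 = 8):
  B₁ = (8·(-3.922312) − (-3.787159))/7 = -3.941620
  B₂ = (8·(-3.940705) − (-3.922312))/7 = -3.943333
Then eliminate the Δt^4 term (factor 2^4 = 16):
  (16·(-3.943333) − (-3.941620))/15 = -3.943447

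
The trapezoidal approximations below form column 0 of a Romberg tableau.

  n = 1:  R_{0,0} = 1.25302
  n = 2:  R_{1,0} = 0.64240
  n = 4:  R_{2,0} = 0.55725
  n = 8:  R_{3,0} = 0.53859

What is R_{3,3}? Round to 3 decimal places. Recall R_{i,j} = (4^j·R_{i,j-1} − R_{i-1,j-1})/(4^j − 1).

R_{1,1} = (4·0.64240 − 1.25302) / 3 = 0.43886
R_{2,1} = (4·0.55725 − 0.64240) / 3 = 0.52887
R_{3,1} = 0.53859 + (0.53859 − 0.55725)/3 = 0.53237
R_{2,2} = 0.52887 + (0.52887 − 0.43886)/15 = 0.53487
R_{3,2} = 0.53237 + (0.53237 − 0.52887)/15 = 0.53260
R_{3,3} = (64·0.53260 − 0.53487) / 63 = 0.53256

0.533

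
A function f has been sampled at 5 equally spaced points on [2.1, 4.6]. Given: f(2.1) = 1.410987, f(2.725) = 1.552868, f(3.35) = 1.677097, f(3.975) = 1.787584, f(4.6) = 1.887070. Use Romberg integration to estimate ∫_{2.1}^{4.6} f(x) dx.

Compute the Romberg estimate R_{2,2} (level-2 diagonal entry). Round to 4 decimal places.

R_{0,0} (trapezoid, 1 panel, h=2.5000): 4.122571
R_{1,0} (trapezoid, 2 panels, h=1.2500): 4.157657
R_{2,0} (trapezoid, 4 panels, h=0.6250): 4.166611
R_{1,1} = 4.157657 + (4.157657 − 4.122571)/3 = 4.169352
R_{2,1} = 4.166611 + (4.166611 − 4.157657)/3 = 4.169596
R_{2,2} = 4.169596 + (4.169596 − 4.169352)/15 = 4.169612

4.1696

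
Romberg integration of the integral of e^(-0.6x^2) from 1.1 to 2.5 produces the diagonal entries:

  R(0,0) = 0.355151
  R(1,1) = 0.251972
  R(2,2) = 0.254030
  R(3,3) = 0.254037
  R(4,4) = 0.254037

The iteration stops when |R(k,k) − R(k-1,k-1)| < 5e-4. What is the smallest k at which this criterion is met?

|R(1,1) − R(0,0)| = 0.103179 ≥ 5e-4
|R(2,2) − R(1,1)| = 0.002058 ≥ 5e-4
|R(3,3) − R(2,2)| = 0.000007 < 5e-4

k = 3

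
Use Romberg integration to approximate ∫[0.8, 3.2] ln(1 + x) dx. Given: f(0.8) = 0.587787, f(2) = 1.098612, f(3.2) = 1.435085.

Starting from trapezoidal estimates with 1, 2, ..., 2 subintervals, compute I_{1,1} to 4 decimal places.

2.5669

I_{0,0} (trapezoid, 1 panel, h=2.4000): 2.427446
I_{1,0} (trapezoid, 2 panels, h=1.2000): 2.532058
I_{1,1} = 2.532058 + (2.532058 − 2.427446)/3 = 2.566929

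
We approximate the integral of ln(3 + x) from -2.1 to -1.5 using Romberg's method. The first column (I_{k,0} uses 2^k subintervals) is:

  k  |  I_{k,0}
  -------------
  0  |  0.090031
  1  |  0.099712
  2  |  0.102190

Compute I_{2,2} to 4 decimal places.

I_{1,1} = 0.099712 + (0.099712 − 0.090031)/3 = 0.102939
I_{2,1} = (4·0.102190 − 0.099712) / 3 = 0.103016
I_{2,2} = 0.103016 + (0.103016 − 0.102939)/15 = 0.103021

0.1030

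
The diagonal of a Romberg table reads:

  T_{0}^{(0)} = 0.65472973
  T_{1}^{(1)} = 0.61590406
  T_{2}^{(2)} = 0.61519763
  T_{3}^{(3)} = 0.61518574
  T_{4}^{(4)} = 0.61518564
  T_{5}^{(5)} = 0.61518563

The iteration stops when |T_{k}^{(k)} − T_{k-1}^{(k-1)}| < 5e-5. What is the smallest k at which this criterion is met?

|T_{1}^{(1)} − T_{0}^{(0)}| = 0.03882567 ≥ 5e-5
|T_{2}^{(2)} − T_{1}^{(1)}| = 0.00070643 ≥ 5e-5
|T_{3}^{(3)} − T_{2}^{(2)}| = 0.00001189 < 5e-5

k = 3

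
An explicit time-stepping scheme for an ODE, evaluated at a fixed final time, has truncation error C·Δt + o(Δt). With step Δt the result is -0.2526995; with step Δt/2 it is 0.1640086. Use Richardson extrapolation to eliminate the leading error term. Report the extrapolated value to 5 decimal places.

0.58072

The leading error scales as Δt; refining by a factor of 2 reduces it by 2^1 = 2.
Extrapolated value = (2·A(Δt/2) − A(Δt)) / (2 − 1)
= (2·0.1640086 − (-0.2526995)) / 1
= 0.5807167 / 1 = 0.5807167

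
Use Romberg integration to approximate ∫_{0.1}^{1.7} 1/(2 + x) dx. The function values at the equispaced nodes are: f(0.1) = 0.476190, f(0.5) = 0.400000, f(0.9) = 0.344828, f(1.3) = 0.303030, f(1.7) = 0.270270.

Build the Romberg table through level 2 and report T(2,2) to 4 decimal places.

T(0,0) (trapezoid, 1 panel, h=1.6000): 0.597168
T(1,0) (trapezoid, 2 panels, h=0.8000): 0.574446
T(2,0) (trapezoid, 4 panels, h=0.4000): 0.568435
T(1,1) = 0.574446 + (0.574446 − 0.597168)/3 = 0.566872
T(2,1) = 0.568435 + (0.568435 − 0.574446)/3 = 0.566431
T(2,2) = 0.566431 + (0.566431 − 0.566872)/15 = 0.566402

0.5664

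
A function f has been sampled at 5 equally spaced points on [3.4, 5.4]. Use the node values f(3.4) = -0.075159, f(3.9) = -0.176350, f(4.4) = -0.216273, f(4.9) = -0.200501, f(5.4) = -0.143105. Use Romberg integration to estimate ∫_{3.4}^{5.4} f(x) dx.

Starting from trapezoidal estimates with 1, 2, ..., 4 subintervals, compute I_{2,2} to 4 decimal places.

-0.3596

I_{0,0} (trapezoid, 1 panel, h=2.0000): -0.218264
I_{1,0} (trapezoid, 2 panels, h=1.0000): -0.325405
I_{2,0} (trapezoid, 4 panels, h=0.5000): -0.351128
I_{1,1} = -0.325405 + (-0.325405 − (-0.218264))/3 = -0.361119
I_{2,1} = -0.351128 + (-0.351128 − (-0.325405))/3 = -0.359702
I_{2,2} = -0.359702 + (-0.359702 − (-0.361119))/15 = -0.359608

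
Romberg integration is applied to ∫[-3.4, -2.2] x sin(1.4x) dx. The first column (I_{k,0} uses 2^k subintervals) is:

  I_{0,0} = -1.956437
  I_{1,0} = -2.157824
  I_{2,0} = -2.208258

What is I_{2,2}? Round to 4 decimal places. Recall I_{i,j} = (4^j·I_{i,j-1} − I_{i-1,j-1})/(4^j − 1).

-2.2251

Richardson extrapolation on the trapezoidal column (denominator 4−1=3):
I_{1,1} = (4·(-2.157824) − (-1.956437)) / 3 = -2.224953
I_{2,1} = (4·(-2.208258) − (-2.157824)) / 3 = -2.225069
I_{2,2} = -2.225069 + (-2.225069 − (-2.224953))/15 = -2.225077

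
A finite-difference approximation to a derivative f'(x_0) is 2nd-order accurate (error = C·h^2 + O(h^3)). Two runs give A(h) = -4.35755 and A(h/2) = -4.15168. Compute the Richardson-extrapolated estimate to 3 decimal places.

-4.083

The leading error scales as h^2; refining by a factor of 2 reduces it by 2^2 = 4.
Extrapolated value = (4·A(h/2) − A(h)) / (4 − 1)
= (4·(-4.15168) − (-4.35755)) / 3
= -12.24917 / 3 = -4.08306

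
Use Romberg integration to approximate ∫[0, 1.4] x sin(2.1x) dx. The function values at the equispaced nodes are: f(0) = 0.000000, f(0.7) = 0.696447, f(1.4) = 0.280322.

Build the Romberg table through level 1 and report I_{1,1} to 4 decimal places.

0.7154

I_{0,0} (trapezoid, 1 panel, h=1.4000): 0.196225
I_{1,0} (trapezoid, 2 panels, h=0.7000): 0.585626
I_{1,1} = 0.585626 + (0.585626 − 0.196225)/3 = 0.715426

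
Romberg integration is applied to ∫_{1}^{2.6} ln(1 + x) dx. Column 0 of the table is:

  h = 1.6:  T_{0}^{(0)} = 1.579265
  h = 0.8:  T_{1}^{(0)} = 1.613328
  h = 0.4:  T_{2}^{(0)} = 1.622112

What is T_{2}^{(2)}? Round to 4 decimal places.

T_{1}^{(1)} = (4·1.613328 − 1.579265) / 3 = 1.624682
T_{2}^{(1)} = 1.622112 + (1.622112 − 1.613328)/3 = 1.625040
T_{2}^{(2)} = (16·1.625040 − 1.624682) / 15 = 1.625064

1.6251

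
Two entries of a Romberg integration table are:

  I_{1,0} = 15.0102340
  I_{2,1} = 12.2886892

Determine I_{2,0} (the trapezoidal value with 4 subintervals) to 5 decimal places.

12.96908

From I_{2,1} = (4·I_{2,0} − I_{1,0})/3, solve for I_{2,0}:
4·I_{2,0} = 3·12.2886892 + 15.0102340 = 51.8763016
I_{2,0} = 12.9690754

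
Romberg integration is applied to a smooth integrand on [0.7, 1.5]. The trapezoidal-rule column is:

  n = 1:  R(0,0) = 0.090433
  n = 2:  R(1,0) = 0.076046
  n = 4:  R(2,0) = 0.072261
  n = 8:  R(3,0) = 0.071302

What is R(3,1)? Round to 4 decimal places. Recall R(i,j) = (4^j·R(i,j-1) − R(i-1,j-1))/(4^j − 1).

R(3,1) = (4·0.071302 − 0.072261) / 3 = 0.070982

0.0710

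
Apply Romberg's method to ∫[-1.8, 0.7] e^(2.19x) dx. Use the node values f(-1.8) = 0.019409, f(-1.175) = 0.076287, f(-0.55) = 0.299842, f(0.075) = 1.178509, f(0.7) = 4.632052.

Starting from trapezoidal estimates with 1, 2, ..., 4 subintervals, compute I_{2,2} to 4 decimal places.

2.1198

I_{0,0} (trapezoid, 1 panel, h=2.5000): 5.814326
I_{1,0} (trapezoid, 2 panels, h=1.2500): 3.281966
I_{2,0} (trapezoid, 4 panels, h=0.6250): 2.425230
I_{1,1} = 3.281966 + (3.281966 − 5.814326)/3 = 2.437846
I_{2,1} = 2.425230 + (2.425230 − 3.281966)/3 = 2.139651
I_{2,2} = 2.139651 + (2.139651 − 2.437846)/15 = 2.119771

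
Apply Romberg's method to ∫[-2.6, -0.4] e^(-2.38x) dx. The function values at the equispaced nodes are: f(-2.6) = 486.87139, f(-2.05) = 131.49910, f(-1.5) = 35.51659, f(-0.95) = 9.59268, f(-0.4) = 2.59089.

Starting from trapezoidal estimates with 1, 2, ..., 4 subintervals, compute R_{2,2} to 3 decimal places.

204.536

R_{0,0} (trapezoid, 1 panel, h=2.2000): 538.40851
R_{1,0} (trapezoid, 2 panels, h=1.1000): 308.27250
R_{2,0} (trapezoid, 4 panels, h=0.5500): 231.73673
R_{1,1} = 308.27250 + (308.27250 − 538.40851)/3 = 231.56050
R_{2,1} = 231.73673 + (231.73673 − 308.27250)/3 = 206.22481
R_{2,2} = 206.22481 + (206.22481 − 231.56050)/15 = 204.53576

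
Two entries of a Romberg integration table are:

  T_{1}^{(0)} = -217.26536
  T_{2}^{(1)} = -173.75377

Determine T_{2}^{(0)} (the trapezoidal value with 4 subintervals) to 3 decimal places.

-184.632

From T_{2}^{(1)} = (4·T_{2}^{(0)} − T_{1}^{(0)})/3, solve for T_{2}^{(0)}:
4·T_{2}^{(0)} = 3·(-173.75377) + (-217.26536) = -738.52667
T_{2}^{(0)} = -184.63167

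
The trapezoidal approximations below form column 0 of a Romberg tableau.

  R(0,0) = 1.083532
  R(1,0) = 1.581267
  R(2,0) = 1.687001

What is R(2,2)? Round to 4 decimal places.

R(1,1) = 1.581267 + (1.581267 − 1.083532)/3 = 1.747179
R(2,1) = 1.687001 + (1.687001 − 1.581267)/3 = 1.722246
R(2,2) = 1.722246 + (1.722246 − 1.747179)/15 = 1.720584
(Column j=1 coincides with Simpson's rule on the same nodes.)

1.7206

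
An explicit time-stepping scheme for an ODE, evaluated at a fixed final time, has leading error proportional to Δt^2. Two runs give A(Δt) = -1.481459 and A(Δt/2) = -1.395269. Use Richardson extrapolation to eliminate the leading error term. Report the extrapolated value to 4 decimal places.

The leading error scales as Δt^2; refining by a factor of 2 reduces it by 2^2 = 4.
Extrapolated value = (4·A(Δt/2) − A(Δt)) / (4 − 1)
= (4·(-1.395269) − (-1.481459)) / 3
= -4.099617 / 3 = -1.366539

-1.3665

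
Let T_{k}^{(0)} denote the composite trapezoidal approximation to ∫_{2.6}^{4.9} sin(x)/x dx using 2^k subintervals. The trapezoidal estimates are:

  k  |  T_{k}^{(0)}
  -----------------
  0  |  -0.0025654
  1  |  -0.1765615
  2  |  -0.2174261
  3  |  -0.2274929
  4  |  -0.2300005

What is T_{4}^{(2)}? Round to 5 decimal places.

-0.23084

Richardson extrapolation on the trapezoidal column (denominator 4−1=3):
T_{3}^{(1)} = -0.2274929 + (-0.2274929 − (-0.2174261))/3 = -0.2308485
T_{4}^{(1)} = (4·(-0.2300005) − (-0.2274929)) / 3 = -0.2308364
T_{4}^{(2)} = (16·(-0.2308364) − (-0.2308485)) / 15 = -0.2308356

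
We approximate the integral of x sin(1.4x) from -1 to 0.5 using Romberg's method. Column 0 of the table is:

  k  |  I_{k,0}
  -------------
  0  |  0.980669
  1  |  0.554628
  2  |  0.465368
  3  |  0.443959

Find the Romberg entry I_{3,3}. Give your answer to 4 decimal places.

Richardson extrapolation on the trapezoidal column (denominator 4−1=3):
I_{1,1} = 0.554628 + (0.554628 − 0.980669)/3 = 0.412614
I_{2,1} = 0.465368 + (0.465368 − 0.554628)/3 = 0.435615
I_{3,1} = (4·0.443959 − 0.465368) / 3 = 0.436823
I_{2,2} = (16·0.435615 − 0.412614) / 15 = 0.437148
I_{3,2} = 0.436823 + (0.436823 − 0.435615)/15 = 0.436904
I_{3,3} = (64·0.436904 − 0.437148) / 63 = 0.436900
(Column j=1 coincides with Simpson's rule on the same nodes.)

0.4369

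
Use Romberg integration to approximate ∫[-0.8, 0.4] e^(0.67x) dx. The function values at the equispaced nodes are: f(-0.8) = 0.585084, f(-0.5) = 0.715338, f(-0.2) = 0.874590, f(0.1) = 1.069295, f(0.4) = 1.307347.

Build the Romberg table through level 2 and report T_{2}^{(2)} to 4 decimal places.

1.0780

T_{0}^{(0)} (trapezoid, 1 panel, h=1.2000): 1.135459
T_{1}^{(0)} (trapezoid, 2 panels, h=0.6000): 1.092483
T_{2}^{(0)} (trapezoid, 4 panels, h=0.3000): 1.081632
T_{1}^{(1)} = 1.092483 + (1.092483 − 1.135459)/3 = 1.078158
T_{2}^{(1)} = 1.081632 + (1.081632 − 1.092483)/3 = 1.078015
T_{2}^{(2)} = 1.078015 + (1.078015 − 1.078158)/15 = 1.078005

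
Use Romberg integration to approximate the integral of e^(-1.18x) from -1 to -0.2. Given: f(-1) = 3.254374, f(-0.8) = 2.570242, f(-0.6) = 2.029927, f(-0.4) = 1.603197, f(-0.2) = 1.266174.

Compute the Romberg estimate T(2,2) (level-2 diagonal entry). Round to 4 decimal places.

1.6849

T(0,0) (trapezoid, 1 panel, h=0.8000): 1.808219
T(1,0) (trapezoid, 2 panels, h=0.4000): 1.716080
T(2,0) (trapezoid, 4 panels, h=0.2000): 1.692728
T(1,1) = 1.716080 + (1.716080 − 1.808219)/3 = 1.685367
T(2,1) = 1.692728 + (1.692728 − 1.716080)/3 = 1.684944
T(2,2) = 1.684944 + (1.684944 − 1.685367)/15 = 1.684916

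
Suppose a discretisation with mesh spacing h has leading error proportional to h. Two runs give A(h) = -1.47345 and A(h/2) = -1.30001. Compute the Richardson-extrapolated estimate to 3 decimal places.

Extrapolated value = (2·A(h/2) − A(h)) / (2 − 1)
= (2·(-1.30001) − (-1.47345)) / 1
= -1.12657 / 1 = -1.12657

-1.127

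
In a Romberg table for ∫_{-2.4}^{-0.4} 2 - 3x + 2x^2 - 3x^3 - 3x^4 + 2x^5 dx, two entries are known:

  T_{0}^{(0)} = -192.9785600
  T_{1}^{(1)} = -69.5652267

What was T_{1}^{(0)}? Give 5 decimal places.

-100.41856

From T_{1}^{(1)} = (4·T_{1}^{(0)} − T_{0}^{(0)})/3, solve for T_{1}^{(0)}:
4·T_{1}^{(0)} = 3·(-69.5652267) + (-192.9785600) = -401.6742401
T_{1}^{(0)} = -100.4185600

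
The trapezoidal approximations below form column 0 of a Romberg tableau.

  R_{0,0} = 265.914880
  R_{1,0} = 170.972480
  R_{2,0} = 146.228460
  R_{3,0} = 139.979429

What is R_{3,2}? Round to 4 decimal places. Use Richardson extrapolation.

137.8908

R_{2,1} = (4·146.228460 − 170.972480) / 3 = 137.980453
R_{3,1} = 139.979429 + (139.979429 − 146.228460)/3 = 137.896419
R_{3,2} = (16·137.896419 − 137.980453) / 15 = 137.890817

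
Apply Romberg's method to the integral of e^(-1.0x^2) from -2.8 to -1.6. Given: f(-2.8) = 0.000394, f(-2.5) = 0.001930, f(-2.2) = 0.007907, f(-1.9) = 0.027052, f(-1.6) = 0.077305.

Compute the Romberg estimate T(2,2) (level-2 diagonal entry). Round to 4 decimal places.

0.0209

T(0,0) (trapezoid, 1 panel, h=1.2000): 0.046619
T(1,0) (trapezoid, 2 panels, h=0.6000): 0.028054
T(2,0) (trapezoid, 4 panels, h=0.3000): 0.022722
T(1,1) = 0.028054 + (0.028054 − 0.046619)/3 = 0.021866
T(2,1) = 0.022722 + (0.022722 − 0.028054)/3 = 0.020945
T(2,2) = 0.020945 + (0.020945 − 0.021866)/15 = 0.020884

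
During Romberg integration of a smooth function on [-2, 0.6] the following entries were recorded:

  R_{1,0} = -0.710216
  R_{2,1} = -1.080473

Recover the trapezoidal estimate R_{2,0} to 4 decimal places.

-0.9879

From R_{2,1} = (4·R_{2,0} − R_{1,0})/3, solve for R_{2,0}:
4·R_{2,0} = 3·(-1.080473) + (-0.710216) = -3.951635
R_{2,0} = -0.987909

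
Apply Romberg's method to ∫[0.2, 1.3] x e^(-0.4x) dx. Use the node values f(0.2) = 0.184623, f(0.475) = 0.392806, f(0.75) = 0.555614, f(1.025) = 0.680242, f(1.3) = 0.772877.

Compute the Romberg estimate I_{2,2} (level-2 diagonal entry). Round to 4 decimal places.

I_{0,0} (trapezoid, 1 panel, h=1.1000): 0.526625
I_{1,0} (trapezoid, 2 panels, h=0.5500): 0.568900
I_{2,0} (trapezoid, 4 panels, h=0.2750): 0.579538
I_{1,1} = 0.568900 + (0.568900 − 0.526625)/3 = 0.582992
I_{2,1} = 0.579538 + (0.579538 − 0.568900)/3 = 0.583084
I_{2,2} = 0.583084 + (0.583084 − 0.582992)/15 = 0.583090

0.5831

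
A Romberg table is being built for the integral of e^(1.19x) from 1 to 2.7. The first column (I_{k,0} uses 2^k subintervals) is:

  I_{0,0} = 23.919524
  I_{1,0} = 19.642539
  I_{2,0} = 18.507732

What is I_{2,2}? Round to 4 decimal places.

18.1236

Richardson extrapolation on the trapezoidal column (denominator 4−1=3):
I_{1,1} = 19.642539 + (19.642539 − 23.919524)/3 = 18.216877
I_{2,1} = (4·18.507732 − 19.642539) / 3 = 18.129463
I_{2,2} = (16·18.129463 − 18.216877) / 15 = 18.123635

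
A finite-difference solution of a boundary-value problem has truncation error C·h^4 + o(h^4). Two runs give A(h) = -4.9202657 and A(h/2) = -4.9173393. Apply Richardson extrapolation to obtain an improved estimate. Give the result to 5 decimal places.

Extrapolated value = (16·A(h/2) − A(h)) / (16 − 1)
= (16·(-4.9173393) − (-4.9202657)) / 15
= -73.7571631 / 15 = -4.9171442

-4.91714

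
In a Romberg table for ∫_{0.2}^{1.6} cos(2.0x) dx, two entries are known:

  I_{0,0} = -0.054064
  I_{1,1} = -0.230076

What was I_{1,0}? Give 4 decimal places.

From I_{1,1} = (4·I_{1,0} − I_{0,0})/3, solve for I_{1,0}:
4·I_{1,0} = 3·(-0.230076) + (-0.054064) = -0.744292
I_{1,0} = -0.186073

-0.1861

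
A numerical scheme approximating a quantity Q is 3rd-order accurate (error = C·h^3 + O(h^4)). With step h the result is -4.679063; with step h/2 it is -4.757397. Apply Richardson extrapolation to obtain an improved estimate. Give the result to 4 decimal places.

Extrapolated value = (8·A(h/2) − A(h)) / (8 − 1)
= (8·(-4.757397) − (-4.679063)) / 7
= -33.380113 / 7 = -4.768588

-4.7686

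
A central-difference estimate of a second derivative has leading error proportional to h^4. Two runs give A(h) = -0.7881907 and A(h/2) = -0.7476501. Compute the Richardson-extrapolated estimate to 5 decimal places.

Extrapolated value = (16·A(h/2) − A(h)) / (16 − 1)
= (16·(-0.7476501) − (-0.7881907)) / 15
= -11.1742109 / 15 = -0.7449474

-0.74495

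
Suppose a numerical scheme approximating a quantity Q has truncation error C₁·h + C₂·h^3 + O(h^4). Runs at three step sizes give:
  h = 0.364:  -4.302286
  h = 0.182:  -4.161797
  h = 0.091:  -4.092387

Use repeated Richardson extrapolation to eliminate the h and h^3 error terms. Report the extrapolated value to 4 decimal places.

-4.0232

First eliminate the h term (factor 2^1 = 2):
  B₁ = (2·(-4.161797) − (-4.302286))/1 = -4.021308
  B₂ = (2·(-4.092387) − (-4.161797))/1 = -4.022977
Then eliminate the h^3 term (factor 2^3 = 8):
  (8·(-4.022977) − (-4.021308))/7 = -4.023215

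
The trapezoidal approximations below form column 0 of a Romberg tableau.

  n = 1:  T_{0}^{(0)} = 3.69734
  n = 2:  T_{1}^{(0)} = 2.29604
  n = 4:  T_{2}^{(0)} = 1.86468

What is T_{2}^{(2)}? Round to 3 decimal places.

1.714

T_{1}^{(1)} = (4·2.29604 − 3.69734) / 3 = 1.82894
T_{2}^{(1)} = 1.86468 + (1.86468 − 2.29604)/3 = 1.72089
T_{2}^{(2)} = 1.72089 + (1.72089 − 1.82894)/15 = 1.71369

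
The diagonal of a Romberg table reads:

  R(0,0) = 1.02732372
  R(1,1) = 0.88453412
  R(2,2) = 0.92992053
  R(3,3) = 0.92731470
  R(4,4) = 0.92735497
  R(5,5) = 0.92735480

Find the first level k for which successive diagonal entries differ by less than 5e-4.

k = 4

|R(1,1) − R(0,0)| = 0.14278960 ≥ 5e-4
|R(2,2) − R(1,1)| = 0.04538641 ≥ 5e-4
|R(3,3) − R(2,2)| = 0.00260583 ≥ 5e-4
|R(4,4) − R(3,3)| = 0.00004027 < 5e-4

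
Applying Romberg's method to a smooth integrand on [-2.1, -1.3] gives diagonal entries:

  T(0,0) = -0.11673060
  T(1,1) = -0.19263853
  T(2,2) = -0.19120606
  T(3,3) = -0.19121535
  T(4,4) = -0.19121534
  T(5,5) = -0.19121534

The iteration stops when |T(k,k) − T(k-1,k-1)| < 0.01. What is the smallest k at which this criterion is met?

|T(1,1) − T(0,0)| = 0.07590793 ≥ 0.01
|T(2,2) − T(1,1)| = 0.00143247 < 0.01

k = 2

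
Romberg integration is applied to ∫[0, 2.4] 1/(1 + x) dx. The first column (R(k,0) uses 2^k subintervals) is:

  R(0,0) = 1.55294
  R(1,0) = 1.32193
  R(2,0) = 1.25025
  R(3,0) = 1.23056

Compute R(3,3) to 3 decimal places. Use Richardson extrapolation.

Richardson extrapolation on the trapezoidal column (denominator 4−1=3):
R(1,1) = (4·1.32193 − 1.55294) / 3 = 1.24493
R(2,1) = (4·1.25025 − 1.32193) / 3 = 1.22636
R(3,1) = (4·1.23056 − 1.25025) / 3 = 1.22400
R(2,2) = (16·1.22636 − 1.24493) / 15 = 1.22512
R(3,2) = (16·1.22400 − 1.22636) / 15 = 1.22384
R(3,3) = (64·1.22384 − 1.22512) / 63 = 1.22382

1.224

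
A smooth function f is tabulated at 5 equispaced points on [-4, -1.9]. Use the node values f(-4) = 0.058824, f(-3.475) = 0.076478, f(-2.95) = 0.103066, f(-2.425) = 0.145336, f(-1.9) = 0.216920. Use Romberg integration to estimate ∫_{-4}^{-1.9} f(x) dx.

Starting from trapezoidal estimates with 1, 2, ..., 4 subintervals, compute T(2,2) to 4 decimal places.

T(0,0) (trapezoid, 1 panel, h=2.1000): 0.289531
T(1,0) (trapezoid, 2 panels, h=1.0500): 0.252985
T(2,0) (trapezoid, 4 panels, h=0.5250): 0.242945
T(1,1) = 0.252985 + (0.252985 − 0.289531)/3 = 0.240803
T(2,1) = 0.242945 + (0.242945 − 0.252985)/3 = 0.239598
T(2,2) = 0.239598 + (0.239598 − 0.240803)/15 = 0.239518

0.2395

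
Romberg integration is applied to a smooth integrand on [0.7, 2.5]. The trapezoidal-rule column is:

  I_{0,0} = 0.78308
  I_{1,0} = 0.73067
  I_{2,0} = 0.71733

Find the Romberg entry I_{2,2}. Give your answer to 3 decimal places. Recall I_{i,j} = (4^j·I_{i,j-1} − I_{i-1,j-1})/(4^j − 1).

0.713

I_{1,1} = (4·0.73067 − 0.78308) / 3 = 0.71320
I_{2,1} = (4·0.71733 − 0.73067) / 3 = 0.71288
I_{2,2} = (16·0.71288 − 0.71320) / 15 = 0.71286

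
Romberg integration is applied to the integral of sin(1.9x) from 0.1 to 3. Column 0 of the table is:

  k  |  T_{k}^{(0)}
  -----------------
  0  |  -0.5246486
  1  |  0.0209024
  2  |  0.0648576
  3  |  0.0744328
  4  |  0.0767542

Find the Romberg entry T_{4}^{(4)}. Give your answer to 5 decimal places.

0.07752

Richardson extrapolation on the trapezoidal column (denominator 4−1=3):
T_{1}^{(1)} = (4·0.0209024 − (-0.5246486)) / 3 = 0.2027527
T_{2}^{(1)} = (4·0.0648576 − 0.0209024) / 3 = 0.0795093
T_{3}^{(1)} = 0.0744328 + (0.0744328 − 0.0648576)/3 = 0.0776245
T_{4}^{(1)} = 0.0767542 + (0.0767542 − 0.0744328)/3 = 0.0775280
T_{2}^{(2)} = (16·0.0795093 − 0.2027527) / 15 = 0.0712931
T_{3}^{(2)} = 0.0776245 + (0.0776245 − 0.0795093)/15 = 0.0774988
T_{4}^{(2)} = (16·0.0775280 − 0.0776245) / 15 = 0.0775216
T_{3}^{(3)} = 0.0774988 + (0.0774988 − 0.0712931)/63 = 0.0775973
T_{4}^{(3)} = 0.0775216 + (0.0775216 − 0.0774988)/63 = 0.0775220
T_{4}^{(4)} = 0.0775220 + (0.0775220 − 0.0775973)/255 = 0.0775217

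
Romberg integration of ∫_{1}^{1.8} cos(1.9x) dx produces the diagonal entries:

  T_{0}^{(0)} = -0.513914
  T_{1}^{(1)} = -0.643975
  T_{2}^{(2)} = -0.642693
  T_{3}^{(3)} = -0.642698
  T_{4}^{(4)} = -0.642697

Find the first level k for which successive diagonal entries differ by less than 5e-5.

|T_{1}^{(1)} − T_{0}^{(0)}| = 0.130061 ≥ 5e-5
|T_{2}^{(2)} − T_{1}^{(1)}| = 0.001282 ≥ 5e-5
|T_{3}^{(3)} − T_{2}^{(2)}| = 0.000005 < 5e-5

k = 3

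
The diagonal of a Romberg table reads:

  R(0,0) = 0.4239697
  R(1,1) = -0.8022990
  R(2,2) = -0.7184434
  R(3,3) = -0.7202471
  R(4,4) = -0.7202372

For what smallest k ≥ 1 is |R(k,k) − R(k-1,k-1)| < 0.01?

k = 3

|R(1,1) − R(0,0)| = 1.2262687 ≥ 0.01
|R(2,2) − R(1,1)| = 0.0838556 ≥ 0.01
|R(3,3) − R(2,2)| = 0.0018037 < 0.01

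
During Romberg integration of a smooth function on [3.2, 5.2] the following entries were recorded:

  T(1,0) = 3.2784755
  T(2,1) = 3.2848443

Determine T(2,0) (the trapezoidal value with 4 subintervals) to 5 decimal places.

From T(2,1) = (4·T(2,0) − T(1,0))/3, solve for T(2,0):
4·T(2,0) = 3·3.2848443 + 3.2784755 = 13.1330084
T(2,0) = 3.2832521

3.28325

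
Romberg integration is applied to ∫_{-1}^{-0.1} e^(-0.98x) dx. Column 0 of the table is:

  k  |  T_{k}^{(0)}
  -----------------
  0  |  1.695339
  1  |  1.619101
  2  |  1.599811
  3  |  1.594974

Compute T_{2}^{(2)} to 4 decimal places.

Richardson extrapolation on the trapezoidal column (denominator 4−1=3):
T_{1}^{(1)} = (4·1.619101 − 1.695339) / 3 = 1.593688
T_{2}^{(1)} = (4·1.599811 − 1.619101) / 3 = 1.593381
T_{2}^{(2)} = 1.593381 + (1.593381 − 1.593688)/15 = 1.593361

1.5934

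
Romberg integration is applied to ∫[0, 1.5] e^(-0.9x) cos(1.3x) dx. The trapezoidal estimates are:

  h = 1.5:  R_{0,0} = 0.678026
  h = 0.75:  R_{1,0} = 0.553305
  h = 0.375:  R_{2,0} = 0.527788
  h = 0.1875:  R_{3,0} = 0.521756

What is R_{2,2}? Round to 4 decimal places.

0.5198

Richardson extrapolation on the trapezoidal column (denominator 4−1=3):
R_{1,1} = (4·0.553305 − 0.678026) / 3 = 0.511731
R_{2,1} = 0.527788 + (0.527788 − 0.553305)/3 = 0.519282
R_{2,2} = 0.519282 + (0.519282 − 0.511731)/15 = 0.519785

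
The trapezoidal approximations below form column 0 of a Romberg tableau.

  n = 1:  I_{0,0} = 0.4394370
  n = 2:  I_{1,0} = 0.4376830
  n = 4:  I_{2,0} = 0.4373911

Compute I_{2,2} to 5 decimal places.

I_{1,1} = (4·0.4376830 − 0.4394370) / 3 = 0.4370983
I_{2,1} = 0.4373911 + (0.4373911 − 0.4376830)/3 = 0.4372938
I_{2,2} = (16·0.4372938 − 0.4370983) / 15 = 0.4373068

0.43731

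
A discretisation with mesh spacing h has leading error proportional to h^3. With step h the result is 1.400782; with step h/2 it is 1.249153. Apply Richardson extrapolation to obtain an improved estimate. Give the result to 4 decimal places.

1.2275

The leading error scales as h^3; refining by a factor of 2 reduces it by 2^3 = 8.
Extrapolated value = (8·A(h/2) − A(h)) / (8 − 1)
= (8·1.249153 − 1.400782) / 7
= 8.592442 / 7 = 1.227492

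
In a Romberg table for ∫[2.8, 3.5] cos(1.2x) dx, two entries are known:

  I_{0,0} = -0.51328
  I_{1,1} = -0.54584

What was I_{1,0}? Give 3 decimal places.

-0.538

From I_{1,1} = (4·I_{1,0} − I_{0,0})/3, solve for I_{1,0}:
4·I_{1,0} = 3·(-0.54584) + (-0.51328) = -2.15080
I_{1,0} = -0.53770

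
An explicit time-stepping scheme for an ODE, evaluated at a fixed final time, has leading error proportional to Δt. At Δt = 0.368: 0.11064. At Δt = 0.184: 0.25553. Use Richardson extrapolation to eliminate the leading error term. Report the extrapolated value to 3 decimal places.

The leading error scales as Δt; refining by a factor of 2 reduces it by 2^1 = 2.
Extrapolated value = (2·A(Δt/2) − A(Δt)) / (2 − 1)
= (2·0.25553 − 0.11064) / 1
= 0.40042 / 1 = 0.40042

0.400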